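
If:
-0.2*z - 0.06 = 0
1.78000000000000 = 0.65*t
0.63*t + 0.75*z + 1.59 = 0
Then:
No Solution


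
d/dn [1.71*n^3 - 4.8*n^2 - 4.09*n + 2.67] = 5.13*n^2 - 9.6*n - 4.09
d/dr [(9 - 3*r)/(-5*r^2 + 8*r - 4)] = 15*(-r^2 + 6*r - 4)/(25*r^4 - 80*r^3 + 104*r^2 - 64*r + 16)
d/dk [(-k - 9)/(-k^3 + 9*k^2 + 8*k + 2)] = (k^3 - 9*k^2 - 8*k + (k + 9)*(-3*k^2 + 18*k + 8) - 2)/(-k^3 + 9*k^2 + 8*k + 2)^2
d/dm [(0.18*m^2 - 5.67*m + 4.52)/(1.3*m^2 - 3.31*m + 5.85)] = (6.7752*m^2 - 9.646*m - 18.2083)/(1.69*m^4 - 8.606*m^3 + 26.1661*m^2 - 38.727*m + 34.2225)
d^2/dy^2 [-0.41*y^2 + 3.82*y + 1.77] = -0.820000000000000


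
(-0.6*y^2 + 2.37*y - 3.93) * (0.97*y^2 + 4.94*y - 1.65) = -0.582*y^4 - 0.6651*y^3 + 8.8857*y^2 - 23.3247*y + 6.4845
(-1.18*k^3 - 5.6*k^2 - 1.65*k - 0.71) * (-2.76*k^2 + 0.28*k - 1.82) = 3.2568*k^5 + 15.1256*k^4 + 5.1336*k^3 + 11.6896*k^2 + 2.8042*k + 1.2922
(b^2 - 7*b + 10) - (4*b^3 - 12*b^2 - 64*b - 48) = -4*b^3 + 13*b^2 + 57*b + 58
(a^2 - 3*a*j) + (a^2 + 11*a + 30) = 2*a^2 - 3*a*j + 11*a + 30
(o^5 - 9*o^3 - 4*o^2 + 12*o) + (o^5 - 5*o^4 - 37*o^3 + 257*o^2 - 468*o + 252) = 2*o^5 - 5*o^4 - 46*o^3 + 253*o^2 - 456*o + 252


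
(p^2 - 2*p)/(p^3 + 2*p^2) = (p - 2)/(p*(p + 2))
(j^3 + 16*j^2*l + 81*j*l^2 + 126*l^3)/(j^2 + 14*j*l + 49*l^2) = (j^2 + 9*j*l + 18*l^2)/(j + 7*l)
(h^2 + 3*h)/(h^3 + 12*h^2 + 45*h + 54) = h/(h^2 + 9*h + 18)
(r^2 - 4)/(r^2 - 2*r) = (r + 2)/r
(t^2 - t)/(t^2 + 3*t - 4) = t/(t + 4)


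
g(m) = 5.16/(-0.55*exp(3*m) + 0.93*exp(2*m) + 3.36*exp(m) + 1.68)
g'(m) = 5.16*(1.65*exp(3*m) - 1.86*exp(2*m) - 3.36*exp(m))/(-0.55*exp(3*m) + 0.93*exp(2*m) + 3.36*exp(m) + 1.68)^2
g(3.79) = -0.00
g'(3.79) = 0.00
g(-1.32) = 1.96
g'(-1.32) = -0.74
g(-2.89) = 2.76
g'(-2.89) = -0.28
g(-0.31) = 1.17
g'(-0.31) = -0.74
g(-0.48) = 1.29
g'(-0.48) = -0.78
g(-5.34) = 3.04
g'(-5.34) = -0.03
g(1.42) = -0.69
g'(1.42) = 6.62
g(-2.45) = 2.61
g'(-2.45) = -0.40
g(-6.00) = 3.06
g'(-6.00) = -0.02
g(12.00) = 0.00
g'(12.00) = 0.00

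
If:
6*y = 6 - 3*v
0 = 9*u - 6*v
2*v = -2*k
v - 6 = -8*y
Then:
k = -2/3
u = 4/9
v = 2/3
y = 2/3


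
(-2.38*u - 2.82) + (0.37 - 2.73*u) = -5.11*u - 2.45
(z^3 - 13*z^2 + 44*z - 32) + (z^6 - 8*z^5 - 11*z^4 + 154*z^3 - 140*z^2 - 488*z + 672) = z^6 - 8*z^5 - 11*z^4 + 155*z^3 - 153*z^2 - 444*z + 640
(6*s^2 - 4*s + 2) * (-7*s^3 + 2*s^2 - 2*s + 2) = -42*s^5 + 40*s^4 - 34*s^3 + 24*s^2 - 12*s + 4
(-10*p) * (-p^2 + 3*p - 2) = 10*p^3 - 30*p^2 + 20*p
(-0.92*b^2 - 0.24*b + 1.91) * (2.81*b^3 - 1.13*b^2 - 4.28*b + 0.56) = -2.5852*b^5 + 0.3652*b^4 + 9.5759*b^3 - 1.6463*b^2 - 8.3092*b + 1.0696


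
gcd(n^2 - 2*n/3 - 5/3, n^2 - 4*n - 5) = n + 1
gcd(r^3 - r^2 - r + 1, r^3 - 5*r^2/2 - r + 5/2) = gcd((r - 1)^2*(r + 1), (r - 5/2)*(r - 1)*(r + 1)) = r^2 - 1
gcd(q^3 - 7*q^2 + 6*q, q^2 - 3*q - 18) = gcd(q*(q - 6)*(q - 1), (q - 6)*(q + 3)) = q - 6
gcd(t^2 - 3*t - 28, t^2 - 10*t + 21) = t - 7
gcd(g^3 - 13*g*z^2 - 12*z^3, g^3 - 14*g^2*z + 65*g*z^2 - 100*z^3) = -g + 4*z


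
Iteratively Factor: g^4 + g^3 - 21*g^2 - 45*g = (g - 5)*(g^3 + 6*g^2 + 9*g) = (g - 5)*(g + 3)*(g^2 + 3*g) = g*(g - 5)*(g + 3)*(g + 3)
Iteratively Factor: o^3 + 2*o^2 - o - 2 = (o - 1)*(o^2 + 3*o + 2) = (o - 1)*(o + 1)*(o + 2)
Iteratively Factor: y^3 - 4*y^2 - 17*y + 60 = (y - 3)*(y^2 - y - 20) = (y - 5)*(y - 3)*(y + 4)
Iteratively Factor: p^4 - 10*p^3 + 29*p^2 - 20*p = (p - 1)*(p^3 - 9*p^2 + 20*p) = (p - 4)*(p - 1)*(p^2 - 5*p) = (p - 5)*(p - 4)*(p - 1)*(p)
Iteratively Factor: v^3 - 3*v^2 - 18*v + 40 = (v - 2)*(v^2 - v - 20) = (v - 2)*(v + 4)*(v - 5)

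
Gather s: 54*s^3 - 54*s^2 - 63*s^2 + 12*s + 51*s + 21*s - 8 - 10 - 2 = 54*s^3 - 117*s^2 + 84*s - 20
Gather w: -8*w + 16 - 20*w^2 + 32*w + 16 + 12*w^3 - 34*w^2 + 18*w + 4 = 12*w^3 - 54*w^2 + 42*w + 36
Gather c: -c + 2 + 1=3 - c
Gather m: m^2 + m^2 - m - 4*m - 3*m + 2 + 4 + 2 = 2*m^2 - 8*m + 8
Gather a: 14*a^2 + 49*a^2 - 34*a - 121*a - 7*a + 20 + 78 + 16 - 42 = 63*a^2 - 162*a + 72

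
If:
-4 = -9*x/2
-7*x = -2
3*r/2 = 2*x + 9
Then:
No Solution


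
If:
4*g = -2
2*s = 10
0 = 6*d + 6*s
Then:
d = -5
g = -1/2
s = 5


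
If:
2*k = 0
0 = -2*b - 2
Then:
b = -1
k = 0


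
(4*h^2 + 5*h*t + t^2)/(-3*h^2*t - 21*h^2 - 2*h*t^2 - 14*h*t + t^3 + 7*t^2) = (4*h + t)/(-3*h*t - 21*h + t^2 + 7*t)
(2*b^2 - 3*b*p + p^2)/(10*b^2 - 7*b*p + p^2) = (-b + p)/(-5*b + p)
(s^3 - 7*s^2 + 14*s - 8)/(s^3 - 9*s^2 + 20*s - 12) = (s - 4)/(s - 6)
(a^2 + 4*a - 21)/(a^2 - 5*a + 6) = (a + 7)/(a - 2)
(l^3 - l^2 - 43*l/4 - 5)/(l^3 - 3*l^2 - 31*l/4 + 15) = (2*l + 1)/(2*l - 3)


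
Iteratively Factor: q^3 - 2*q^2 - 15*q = (q)*(q^2 - 2*q - 15) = q*(q - 5)*(q + 3)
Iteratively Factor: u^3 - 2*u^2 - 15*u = (u - 5)*(u^2 + 3*u) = u*(u - 5)*(u + 3)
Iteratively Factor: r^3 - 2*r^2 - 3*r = (r + 1)*(r^2 - 3*r) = (r - 3)*(r + 1)*(r)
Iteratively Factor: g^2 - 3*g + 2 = (g - 1)*(g - 2)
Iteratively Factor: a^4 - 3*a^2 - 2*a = (a + 1)*(a^3 - a^2 - 2*a) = (a + 1)^2*(a^2 - 2*a) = (a - 2)*(a + 1)^2*(a)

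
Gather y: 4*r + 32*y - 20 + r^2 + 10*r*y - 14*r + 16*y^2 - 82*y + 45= r^2 - 10*r + 16*y^2 + y*(10*r - 50) + 25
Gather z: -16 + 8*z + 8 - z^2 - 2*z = -z^2 + 6*z - 8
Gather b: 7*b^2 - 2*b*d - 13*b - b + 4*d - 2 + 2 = 7*b^2 + b*(-2*d - 14) + 4*d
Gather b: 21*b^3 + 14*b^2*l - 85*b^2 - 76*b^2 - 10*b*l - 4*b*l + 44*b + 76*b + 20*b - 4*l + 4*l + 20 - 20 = 21*b^3 + b^2*(14*l - 161) + b*(140 - 14*l)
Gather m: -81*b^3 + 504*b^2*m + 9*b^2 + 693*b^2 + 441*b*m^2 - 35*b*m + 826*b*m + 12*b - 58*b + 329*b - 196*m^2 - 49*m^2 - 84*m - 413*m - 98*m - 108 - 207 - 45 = -81*b^3 + 702*b^2 + 283*b + m^2*(441*b - 245) + m*(504*b^2 + 791*b - 595) - 360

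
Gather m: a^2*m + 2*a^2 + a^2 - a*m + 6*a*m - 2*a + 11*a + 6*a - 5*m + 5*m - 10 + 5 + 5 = 3*a^2 + 15*a + m*(a^2 + 5*a)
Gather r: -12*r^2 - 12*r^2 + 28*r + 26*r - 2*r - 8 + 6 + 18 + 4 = -24*r^2 + 52*r + 20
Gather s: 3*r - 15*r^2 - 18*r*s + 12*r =-15*r^2 - 18*r*s + 15*r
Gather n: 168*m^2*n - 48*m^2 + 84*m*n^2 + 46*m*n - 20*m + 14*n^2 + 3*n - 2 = -48*m^2 - 20*m + n^2*(84*m + 14) + n*(168*m^2 + 46*m + 3) - 2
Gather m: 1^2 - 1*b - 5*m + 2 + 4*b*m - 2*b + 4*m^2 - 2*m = -3*b + 4*m^2 + m*(4*b - 7) + 3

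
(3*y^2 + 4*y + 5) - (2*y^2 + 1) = y^2 + 4*y + 4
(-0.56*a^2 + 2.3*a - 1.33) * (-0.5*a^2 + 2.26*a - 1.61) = 0.28*a^4 - 2.4156*a^3 + 6.7646*a^2 - 6.7088*a + 2.1413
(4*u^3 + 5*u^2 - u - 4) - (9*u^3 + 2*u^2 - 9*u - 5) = -5*u^3 + 3*u^2 + 8*u + 1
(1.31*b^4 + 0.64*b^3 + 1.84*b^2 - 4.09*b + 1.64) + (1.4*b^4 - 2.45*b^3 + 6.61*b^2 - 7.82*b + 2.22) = 2.71*b^4 - 1.81*b^3 + 8.45*b^2 - 11.91*b + 3.86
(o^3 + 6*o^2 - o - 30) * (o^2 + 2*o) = o^5 + 8*o^4 + 11*o^3 - 32*o^2 - 60*o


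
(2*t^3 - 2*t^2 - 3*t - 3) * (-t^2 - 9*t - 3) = -2*t^5 - 16*t^4 + 15*t^3 + 36*t^2 + 36*t + 9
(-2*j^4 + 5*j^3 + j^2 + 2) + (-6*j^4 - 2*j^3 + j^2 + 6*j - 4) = -8*j^4 + 3*j^3 + 2*j^2 + 6*j - 2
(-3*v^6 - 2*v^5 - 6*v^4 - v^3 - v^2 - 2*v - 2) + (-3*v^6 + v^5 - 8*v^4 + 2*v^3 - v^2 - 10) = -6*v^6 - v^5 - 14*v^4 + v^3 - 2*v^2 - 2*v - 12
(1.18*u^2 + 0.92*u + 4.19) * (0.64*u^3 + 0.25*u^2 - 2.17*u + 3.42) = 0.7552*u^5 + 0.8838*u^4 + 0.351*u^3 + 3.0867*u^2 - 5.9459*u + 14.3298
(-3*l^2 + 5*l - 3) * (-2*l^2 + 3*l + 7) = 6*l^4 - 19*l^3 + 26*l - 21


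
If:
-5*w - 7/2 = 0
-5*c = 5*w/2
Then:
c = 7/20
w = -7/10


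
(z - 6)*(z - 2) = z^2 - 8*z + 12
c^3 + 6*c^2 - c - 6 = (c - 1)*(c + 1)*(c + 6)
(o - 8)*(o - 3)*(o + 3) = o^3 - 8*o^2 - 9*o + 72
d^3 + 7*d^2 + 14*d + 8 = (d + 1)*(d + 2)*(d + 4)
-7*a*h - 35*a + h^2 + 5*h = (-7*a + h)*(h + 5)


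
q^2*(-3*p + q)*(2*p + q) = -6*p^2*q^2 - p*q^3 + q^4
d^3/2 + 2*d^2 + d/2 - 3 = (d/2 + 1)*(d - 1)*(d + 3)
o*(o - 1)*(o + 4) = o^3 + 3*o^2 - 4*o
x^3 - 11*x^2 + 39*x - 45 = (x - 5)*(x - 3)^2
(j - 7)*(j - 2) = j^2 - 9*j + 14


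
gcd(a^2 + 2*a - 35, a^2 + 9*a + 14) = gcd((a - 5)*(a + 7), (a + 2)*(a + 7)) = a + 7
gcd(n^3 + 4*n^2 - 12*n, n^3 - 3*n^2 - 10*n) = n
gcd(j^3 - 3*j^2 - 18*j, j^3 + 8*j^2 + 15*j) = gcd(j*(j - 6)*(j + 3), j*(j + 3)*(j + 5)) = j^2 + 3*j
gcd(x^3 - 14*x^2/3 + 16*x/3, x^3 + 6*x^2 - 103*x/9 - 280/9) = x - 8/3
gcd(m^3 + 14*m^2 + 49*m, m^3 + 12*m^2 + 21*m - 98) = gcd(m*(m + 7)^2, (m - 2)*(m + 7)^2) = m^2 + 14*m + 49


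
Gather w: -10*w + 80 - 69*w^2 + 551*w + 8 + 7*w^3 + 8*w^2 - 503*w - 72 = 7*w^3 - 61*w^2 + 38*w + 16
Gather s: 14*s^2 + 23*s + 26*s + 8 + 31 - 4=14*s^2 + 49*s + 35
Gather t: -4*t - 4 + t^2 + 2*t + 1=t^2 - 2*t - 3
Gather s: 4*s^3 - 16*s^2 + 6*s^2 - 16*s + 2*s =4*s^3 - 10*s^2 - 14*s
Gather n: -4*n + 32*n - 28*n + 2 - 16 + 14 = 0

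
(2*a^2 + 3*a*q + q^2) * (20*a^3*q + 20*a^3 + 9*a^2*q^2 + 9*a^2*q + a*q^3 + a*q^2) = 40*a^5*q + 40*a^5 + 78*a^4*q^2 + 78*a^4*q + 49*a^3*q^3 + 49*a^3*q^2 + 12*a^2*q^4 + 12*a^2*q^3 + a*q^5 + a*q^4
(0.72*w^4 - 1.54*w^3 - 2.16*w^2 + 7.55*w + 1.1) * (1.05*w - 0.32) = 0.756*w^5 - 1.8474*w^4 - 1.7752*w^3 + 8.6187*w^2 - 1.261*w - 0.352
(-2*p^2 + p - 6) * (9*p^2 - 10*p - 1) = -18*p^4 + 29*p^3 - 62*p^2 + 59*p + 6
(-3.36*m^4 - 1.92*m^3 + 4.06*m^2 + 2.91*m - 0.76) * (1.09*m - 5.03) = -3.6624*m^5 + 14.808*m^4 + 14.083*m^3 - 17.2499*m^2 - 15.4657*m + 3.8228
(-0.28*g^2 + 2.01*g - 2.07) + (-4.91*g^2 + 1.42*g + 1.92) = -5.19*g^2 + 3.43*g - 0.15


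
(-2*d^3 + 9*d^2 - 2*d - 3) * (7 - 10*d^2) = 20*d^5 - 90*d^4 + 6*d^3 + 93*d^2 - 14*d - 21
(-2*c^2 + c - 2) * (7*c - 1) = -14*c^3 + 9*c^2 - 15*c + 2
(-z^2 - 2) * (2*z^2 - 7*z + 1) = -2*z^4 + 7*z^3 - 5*z^2 + 14*z - 2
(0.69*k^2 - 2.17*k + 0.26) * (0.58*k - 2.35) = 0.4002*k^3 - 2.8801*k^2 + 5.2503*k - 0.611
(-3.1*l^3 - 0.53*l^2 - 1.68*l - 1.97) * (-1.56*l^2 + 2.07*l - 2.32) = 4.836*l^5 - 5.5902*l^4 + 8.7157*l^3 + 0.8252*l^2 - 0.1803*l + 4.5704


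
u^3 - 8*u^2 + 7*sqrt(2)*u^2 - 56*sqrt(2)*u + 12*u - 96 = (u - 8)*(u + sqrt(2))*(u + 6*sqrt(2))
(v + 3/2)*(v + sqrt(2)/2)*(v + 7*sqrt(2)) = v^3 + 3*v^2/2 + 15*sqrt(2)*v^2/2 + 7*v + 45*sqrt(2)*v/4 + 21/2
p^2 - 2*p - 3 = (p - 3)*(p + 1)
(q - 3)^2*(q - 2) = q^3 - 8*q^2 + 21*q - 18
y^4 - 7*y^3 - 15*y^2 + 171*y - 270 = (y - 6)*(y - 3)^2*(y + 5)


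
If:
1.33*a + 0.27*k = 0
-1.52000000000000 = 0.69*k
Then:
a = 0.45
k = -2.20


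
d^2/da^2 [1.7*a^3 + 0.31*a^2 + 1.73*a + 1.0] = 10.2*a + 0.62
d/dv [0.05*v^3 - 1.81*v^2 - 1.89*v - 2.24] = 0.15*v^2 - 3.62*v - 1.89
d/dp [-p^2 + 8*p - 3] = 8 - 2*p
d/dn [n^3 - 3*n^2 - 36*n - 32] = 3*n^2 - 6*n - 36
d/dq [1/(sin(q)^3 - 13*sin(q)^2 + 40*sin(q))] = (-3*cos(q) + 26/tan(q) - 40*cos(q)/sin(q)^2)/((sin(q) - 8)^2*(sin(q) - 5)^2)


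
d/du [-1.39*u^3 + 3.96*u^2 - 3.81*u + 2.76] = -4.17*u^2 + 7.92*u - 3.81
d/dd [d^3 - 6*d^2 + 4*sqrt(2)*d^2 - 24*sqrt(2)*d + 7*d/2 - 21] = 3*d^2 - 12*d + 8*sqrt(2)*d - 24*sqrt(2) + 7/2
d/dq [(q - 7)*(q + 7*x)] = 2*q + 7*x - 7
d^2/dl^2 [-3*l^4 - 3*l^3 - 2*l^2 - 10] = -36*l^2 - 18*l - 4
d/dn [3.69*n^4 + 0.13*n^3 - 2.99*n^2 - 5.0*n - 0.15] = 14.76*n^3 + 0.39*n^2 - 5.98*n - 5.0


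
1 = 1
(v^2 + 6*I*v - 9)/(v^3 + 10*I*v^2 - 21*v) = (v + 3*I)/(v*(v + 7*I))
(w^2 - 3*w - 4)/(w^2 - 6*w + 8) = (w + 1)/(w - 2)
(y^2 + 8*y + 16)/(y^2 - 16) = (y + 4)/(y - 4)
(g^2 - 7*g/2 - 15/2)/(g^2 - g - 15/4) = 2*(g - 5)/(2*g - 5)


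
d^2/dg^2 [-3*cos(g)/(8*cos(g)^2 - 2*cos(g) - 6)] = 3*(4*(1 - cos(2*g))^2 + 72*cos(g) + 46*cos(2*g) + 5*cos(3*g) + 24)/(2*(cos(g) - 1)^2*(4*cos(g) + 3)^3)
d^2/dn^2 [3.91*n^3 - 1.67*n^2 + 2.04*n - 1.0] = 23.46*n - 3.34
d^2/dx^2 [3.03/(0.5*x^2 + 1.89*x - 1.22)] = 3.03*(-0.5*x^2 - 1.89*x + (1.0*x + 1.89)*(2.0*x + 3.78) + 1.22)/(0.5*x^2 + 1.89*x - 1.22)^3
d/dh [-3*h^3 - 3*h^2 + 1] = 3*h*(-3*h - 2)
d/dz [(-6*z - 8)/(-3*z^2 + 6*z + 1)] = 6*(-3*z^2 - 8*z + 7)/(9*z^4 - 36*z^3 + 30*z^2 + 12*z + 1)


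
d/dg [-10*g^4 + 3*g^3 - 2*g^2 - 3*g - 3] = -40*g^3 + 9*g^2 - 4*g - 3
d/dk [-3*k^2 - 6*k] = -6*k - 6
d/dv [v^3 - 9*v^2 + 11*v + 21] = 3*v^2 - 18*v + 11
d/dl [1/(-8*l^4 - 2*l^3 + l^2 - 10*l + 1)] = 2*(16*l^3 + 3*l^2 - l + 5)/(8*l^4 + 2*l^3 - l^2 + 10*l - 1)^2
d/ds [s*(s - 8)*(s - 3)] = 3*s^2 - 22*s + 24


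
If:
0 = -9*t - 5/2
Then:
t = -5/18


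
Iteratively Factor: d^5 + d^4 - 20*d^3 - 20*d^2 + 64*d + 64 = (d + 1)*(d^4 - 20*d^2 + 64) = (d + 1)*(d + 2)*(d^3 - 2*d^2 - 16*d + 32) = (d - 4)*(d + 1)*(d + 2)*(d^2 + 2*d - 8) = (d - 4)*(d + 1)*(d + 2)*(d + 4)*(d - 2)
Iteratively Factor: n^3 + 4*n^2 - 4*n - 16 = (n - 2)*(n^2 + 6*n + 8) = (n - 2)*(n + 2)*(n + 4)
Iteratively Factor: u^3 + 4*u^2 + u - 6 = (u - 1)*(u^2 + 5*u + 6) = (u - 1)*(u + 3)*(u + 2)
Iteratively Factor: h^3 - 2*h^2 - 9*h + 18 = (h - 3)*(h^2 + h - 6) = (h - 3)*(h - 2)*(h + 3)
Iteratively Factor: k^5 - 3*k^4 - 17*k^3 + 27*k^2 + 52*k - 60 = (k + 2)*(k^4 - 5*k^3 - 7*k^2 + 41*k - 30) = (k - 2)*(k + 2)*(k^3 - 3*k^2 - 13*k + 15) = (k - 2)*(k - 1)*(k + 2)*(k^2 - 2*k - 15) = (k - 2)*(k - 1)*(k + 2)*(k + 3)*(k - 5)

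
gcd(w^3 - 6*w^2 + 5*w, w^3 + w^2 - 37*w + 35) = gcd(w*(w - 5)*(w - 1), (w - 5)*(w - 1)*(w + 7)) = w^2 - 6*w + 5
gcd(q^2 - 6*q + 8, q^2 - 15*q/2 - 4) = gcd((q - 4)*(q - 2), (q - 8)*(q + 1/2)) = 1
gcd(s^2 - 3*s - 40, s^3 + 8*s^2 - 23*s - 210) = 1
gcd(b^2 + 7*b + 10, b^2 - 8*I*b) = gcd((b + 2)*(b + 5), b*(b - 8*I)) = 1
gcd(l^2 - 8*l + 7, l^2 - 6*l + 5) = l - 1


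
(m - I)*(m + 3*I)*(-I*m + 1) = -I*m^3 + 3*m^2 - I*m + 3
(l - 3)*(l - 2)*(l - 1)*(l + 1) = l^4 - 5*l^3 + 5*l^2 + 5*l - 6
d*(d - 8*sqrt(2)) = d^2 - 8*sqrt(2)*d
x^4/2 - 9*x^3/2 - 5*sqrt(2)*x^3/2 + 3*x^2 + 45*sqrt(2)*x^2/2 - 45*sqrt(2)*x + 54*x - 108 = (x/2 + sqrt(2)/2)*(x - 6)*(x - 3)*(x - 6*sqrt(2))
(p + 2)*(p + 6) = p^2 + 8*p + 12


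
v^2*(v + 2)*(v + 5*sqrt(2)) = v^4 + 2*v^3 + 5*sqrt(2)*v^3 + 10*sqrt(2)*v^2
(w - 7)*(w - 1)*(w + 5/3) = w^3 - 19*w^2/3 - 19*w/3 + 35/3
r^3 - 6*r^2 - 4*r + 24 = (r - 6)*(r - 2)*(r + 2)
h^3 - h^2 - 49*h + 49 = (h - 7)*(h - 1)*(h + 7)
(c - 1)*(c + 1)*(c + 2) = c^3 + 2*c^2 - c - 2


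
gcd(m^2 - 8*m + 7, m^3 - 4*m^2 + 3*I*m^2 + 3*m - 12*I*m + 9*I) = m - 1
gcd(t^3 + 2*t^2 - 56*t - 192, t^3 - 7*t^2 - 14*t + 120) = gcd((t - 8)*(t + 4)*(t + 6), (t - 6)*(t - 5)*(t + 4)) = t + 4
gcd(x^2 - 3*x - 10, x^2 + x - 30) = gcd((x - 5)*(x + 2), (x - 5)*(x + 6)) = x - 5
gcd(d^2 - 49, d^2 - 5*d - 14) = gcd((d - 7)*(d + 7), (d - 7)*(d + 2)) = d - 7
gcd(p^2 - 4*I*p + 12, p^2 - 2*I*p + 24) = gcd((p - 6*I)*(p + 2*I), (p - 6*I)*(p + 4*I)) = p - 6*I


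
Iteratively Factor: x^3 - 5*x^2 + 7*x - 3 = (x - 1)*(x^2 - 4*x + 3) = (x - 1)^2*(x - 3)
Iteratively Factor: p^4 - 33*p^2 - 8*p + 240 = (p + 4)*(p^3 - 4*p^2 - 17*p + 60) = (p - 3)*(p + 4)*(p^2 - p - 20) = (p - 5)*(p - 3)*(p + 4)*(p + 4)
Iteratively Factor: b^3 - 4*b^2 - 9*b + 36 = (b + 3)*(b^2 - 7*b + 12) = (b - 3)*(b + 3)*(b - 4)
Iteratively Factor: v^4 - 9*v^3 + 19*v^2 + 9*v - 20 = (v + 1)*(v^3 - 10*v^2 + 29*v - 20) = (v - 1)*(v + 1)*(v^2 - 9*v + 20) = (v - 4)*(v - 1)*(v + 1)*(v - 5)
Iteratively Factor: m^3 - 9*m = (m + 3)*(m^2 - 3*m) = m*(m + 3)*(m - 3)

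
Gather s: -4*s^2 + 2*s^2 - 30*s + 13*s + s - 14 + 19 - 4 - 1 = -2*s^2 - 16*s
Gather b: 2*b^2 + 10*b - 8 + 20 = 2*b^2 + 10*b + 12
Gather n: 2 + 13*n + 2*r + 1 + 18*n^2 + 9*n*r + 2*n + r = 18*n^2 + n*(9*r + 15) + 3*r + 3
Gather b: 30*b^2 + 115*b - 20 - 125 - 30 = 30*b^2 + 115*b - 175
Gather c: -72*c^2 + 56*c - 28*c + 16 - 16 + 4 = -72*c^2 + 28*c + 4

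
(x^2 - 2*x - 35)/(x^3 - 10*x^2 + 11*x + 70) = (x + 5)/(x^2 - 3*x - 10)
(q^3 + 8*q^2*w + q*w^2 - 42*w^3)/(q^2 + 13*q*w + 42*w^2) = (q^2 + q*w - 6*w^2)/(q + 6*w)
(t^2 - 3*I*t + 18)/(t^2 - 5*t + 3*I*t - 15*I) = (t - 6*I)/(t - 5)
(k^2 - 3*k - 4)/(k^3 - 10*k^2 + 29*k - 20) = (k + 1)/(k^2 - 6*k + 5)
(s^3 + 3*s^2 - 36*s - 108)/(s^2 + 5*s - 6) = (s^2 - 3*s - 18)/(s - 1)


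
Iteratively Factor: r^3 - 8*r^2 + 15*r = (r - 5)*(r^2 - 3*r) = r*(r - 5)*(r - 3)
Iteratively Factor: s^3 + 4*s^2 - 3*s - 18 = (s + 3)*(s^2 + s - 6) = (s - 2)*(s + 3)*(s + 3)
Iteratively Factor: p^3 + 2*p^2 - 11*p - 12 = (p + 4)*(p^2 - 2*p - 3) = (p + 1)*(p + 4)*(p - 3)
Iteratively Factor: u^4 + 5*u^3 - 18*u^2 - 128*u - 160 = (u + 4)*(u^3 + u^2 - 22*u - 40) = (u - 5)*(u + 4)*(u^2 + 6*u + 8) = (u - 5)*(u + 2)*(u + 4)*(u + 4)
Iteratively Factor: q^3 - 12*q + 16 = (q - 2)*(q^2 + 2*q - 8) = (q - 2)^2*(q + 4)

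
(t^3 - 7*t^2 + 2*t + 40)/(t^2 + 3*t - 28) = (t^2 - 3*t - 10)/(t + 7)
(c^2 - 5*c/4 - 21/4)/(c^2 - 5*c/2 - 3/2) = (4*c + 7)/(2*(2*c + 1))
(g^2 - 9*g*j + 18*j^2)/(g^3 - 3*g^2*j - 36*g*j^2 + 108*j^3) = 1/(g + 6*j)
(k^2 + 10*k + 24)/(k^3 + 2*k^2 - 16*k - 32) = (k + 6)/(k^2 - 2*k - 8)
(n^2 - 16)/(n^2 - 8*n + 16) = (n + 4)/(n - 4)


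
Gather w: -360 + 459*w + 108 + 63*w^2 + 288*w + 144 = 63*w^2 + 747*w - 108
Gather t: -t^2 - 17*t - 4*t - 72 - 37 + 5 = -t^2 - 21*t - 104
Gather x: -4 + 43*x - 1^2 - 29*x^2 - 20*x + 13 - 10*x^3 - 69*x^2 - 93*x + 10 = -10*x^3 - 98*x^2 - 70*x + 18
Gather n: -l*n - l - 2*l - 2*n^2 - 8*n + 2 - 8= -3*l - 2*n^2 + n*(-l - 8) - 6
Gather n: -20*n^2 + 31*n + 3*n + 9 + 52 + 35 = -20*n^2 + 34*n + 96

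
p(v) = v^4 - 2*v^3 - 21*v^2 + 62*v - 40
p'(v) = 4*v^3 - 6*v^2 - 42*v + 62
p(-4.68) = -105.39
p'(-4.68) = -282.87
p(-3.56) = -276.01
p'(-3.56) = -44.99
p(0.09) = -34.59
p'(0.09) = 58.17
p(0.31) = -22.85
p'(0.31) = 48.52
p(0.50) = -14.44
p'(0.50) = 40.00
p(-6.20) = 722.65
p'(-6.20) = -861.55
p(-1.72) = -189.84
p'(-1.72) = 96.14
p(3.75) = -10.53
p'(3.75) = 31.06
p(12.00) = 14960.00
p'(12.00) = 5606.00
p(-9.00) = 5720.00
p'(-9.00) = -2962.00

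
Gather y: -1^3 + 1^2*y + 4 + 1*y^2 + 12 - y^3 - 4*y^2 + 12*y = -y^3 - 3*y^2 + 13*y + 15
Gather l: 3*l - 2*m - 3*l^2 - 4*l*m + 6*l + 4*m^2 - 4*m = -3*l^2 + l*(9 - 4*m) + 4*m^2 - 6*m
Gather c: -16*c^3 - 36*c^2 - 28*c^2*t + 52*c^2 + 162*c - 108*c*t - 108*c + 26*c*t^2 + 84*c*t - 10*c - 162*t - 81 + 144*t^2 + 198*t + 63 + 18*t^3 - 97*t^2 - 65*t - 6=-16*c^3 + c^2*(16 - 28*t) + c*(26*t^2 - 24*t + 44) + 18*t^3 + 47*t^2 - 29*t - 24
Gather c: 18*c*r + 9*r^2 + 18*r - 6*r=18*c*r + 9*r^2 + 12*r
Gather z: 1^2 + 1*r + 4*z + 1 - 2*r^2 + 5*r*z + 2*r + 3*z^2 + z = -2*r^2 + 3*r + 3*z^2 + z*(5*r + 5) + 2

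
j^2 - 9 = (j - 3)*(j + 3)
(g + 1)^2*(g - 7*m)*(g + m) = g^4 - 6*g^3*m + 2*g^3 - 7*g^2*m^2 - 12*g^2*m + g^2 - 14*g*m^2 - 6*g*m - 7*m^2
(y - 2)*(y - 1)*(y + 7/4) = y^3 - 5*y^2/4 - 13*y/4 + 7/2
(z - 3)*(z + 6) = z^2 + 3*z - 18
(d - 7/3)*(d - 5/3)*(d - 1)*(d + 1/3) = d^4 - 14*d^3/3 + 56*d^2/9 - 34*d/27 - 35/27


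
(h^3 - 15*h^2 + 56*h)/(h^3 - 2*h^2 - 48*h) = (h - 7)/(h + 6)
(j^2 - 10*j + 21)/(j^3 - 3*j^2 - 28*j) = (j - 3)/(j*(j + 4))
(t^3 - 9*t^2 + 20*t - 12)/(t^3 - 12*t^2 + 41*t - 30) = (t - 2)/(t - 5)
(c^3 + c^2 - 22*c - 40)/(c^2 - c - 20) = c + 2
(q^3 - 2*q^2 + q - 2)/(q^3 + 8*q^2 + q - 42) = (q^2 + 1)/(q^2 + 10*q + 21)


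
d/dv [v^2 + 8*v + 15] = 2*v + 8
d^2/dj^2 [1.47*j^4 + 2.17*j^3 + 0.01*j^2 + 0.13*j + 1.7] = 17.64*j^2 + 13.02*j + 0.02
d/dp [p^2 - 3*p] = 2*p - 3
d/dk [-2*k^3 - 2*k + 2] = -6*k^2 - 2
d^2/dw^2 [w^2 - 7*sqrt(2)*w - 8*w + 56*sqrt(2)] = 2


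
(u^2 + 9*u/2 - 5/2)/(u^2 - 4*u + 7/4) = 2*(u + 5)/(2*u - 7)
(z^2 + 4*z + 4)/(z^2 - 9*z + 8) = (z^2 + 4*z + 4)/(z^2 - 9*z + 8)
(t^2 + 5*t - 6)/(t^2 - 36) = (t - 1)/(t - 6)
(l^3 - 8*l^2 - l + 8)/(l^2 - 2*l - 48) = (l^2 - 1)/(l + 6)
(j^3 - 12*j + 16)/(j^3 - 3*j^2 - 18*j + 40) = (j - 2)/(j - 5)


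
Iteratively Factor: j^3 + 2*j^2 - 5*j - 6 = (j + 3)*(j^2 - j - 2) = (j + 1)*(j + 3)*(j - 2)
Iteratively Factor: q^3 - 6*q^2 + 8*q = (q - 2)*(q^2 - 4*q) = q*(q - 2)*(q - 4)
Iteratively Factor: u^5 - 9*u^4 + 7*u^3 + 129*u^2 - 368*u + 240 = (u - 4)*(u^4 - 5*u^3 - 13*u^2 + 77*u - 60) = (u - 5)*(u - 4)*(u^3 - 13*u + 12) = (u - 5)*(u - 4)*(u - 1)*(u^2 + u - 12) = (u - 5)*(u - 4)*(u - 1)*(u + 4)*(u - 3)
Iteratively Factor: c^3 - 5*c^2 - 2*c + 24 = (c - 3)*(c^2 - 2*c - 8) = (c - 4)*(c - 3)*(c + 2)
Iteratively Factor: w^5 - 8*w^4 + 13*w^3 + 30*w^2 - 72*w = (w + 2)*(w^4 - 10*w^3 + 33*w^2 - 36*w) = (w - 4)*(w + 2)*(w^3 - 6*w^2 + 9*w) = (w - 4)*(w - 3)*(w + 2)*(w^2 - 3*w) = w*(w - 4)*(w - 3)*(w + 2)*(w - 3)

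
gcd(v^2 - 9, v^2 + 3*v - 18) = v - 3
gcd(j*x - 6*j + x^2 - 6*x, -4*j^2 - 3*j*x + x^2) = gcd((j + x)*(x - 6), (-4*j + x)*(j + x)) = j + x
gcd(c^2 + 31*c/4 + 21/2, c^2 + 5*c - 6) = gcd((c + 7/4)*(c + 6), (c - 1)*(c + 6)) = c + 6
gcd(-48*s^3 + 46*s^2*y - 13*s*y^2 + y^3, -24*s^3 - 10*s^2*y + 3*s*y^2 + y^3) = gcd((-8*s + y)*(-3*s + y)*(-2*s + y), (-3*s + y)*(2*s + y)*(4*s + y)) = -3*s + y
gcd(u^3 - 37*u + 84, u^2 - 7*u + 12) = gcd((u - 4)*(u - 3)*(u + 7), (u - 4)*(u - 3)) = u^2 - 7*u + 12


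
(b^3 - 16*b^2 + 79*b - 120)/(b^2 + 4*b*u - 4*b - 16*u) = (b^3 - 16*b^2 + 79*b - 120)/(b^2 + 4*b*u - 4*b - 16*u)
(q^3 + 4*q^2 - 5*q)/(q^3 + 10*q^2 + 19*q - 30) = q/(q + 6)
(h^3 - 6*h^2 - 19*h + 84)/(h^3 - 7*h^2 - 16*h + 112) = (h - 3)/(h - 4)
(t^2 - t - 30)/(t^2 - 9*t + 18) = (t + 5)/(t - 3)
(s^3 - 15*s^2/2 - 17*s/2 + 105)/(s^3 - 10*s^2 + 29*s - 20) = (s^2 - 5*s/2 - 21)/(s^2 - 5*s + 4)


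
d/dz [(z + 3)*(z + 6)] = 2*z + 9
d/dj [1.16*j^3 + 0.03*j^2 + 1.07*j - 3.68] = 3.48*j^2 + 0.06*j + 1.07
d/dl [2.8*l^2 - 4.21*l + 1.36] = 5.6*l - 4.21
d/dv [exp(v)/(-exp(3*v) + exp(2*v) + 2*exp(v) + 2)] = (2*exp(3*v) - exp(2*v) + 2)*exp(v)/(exp(6*v) - 2*exp(5*v) - 3*exp(4*v) + 8*exp(2*v) + 8*exp(v) + 4)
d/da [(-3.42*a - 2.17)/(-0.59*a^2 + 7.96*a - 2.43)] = (-2.0178*a^2 - 2.5606*a + 25.5838)/(0.3481*a^4 - 9.3928*a^3 + 66.229*a^2 - 38.6856*a + 5.9049)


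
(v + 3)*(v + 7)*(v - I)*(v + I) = v^4 + 10*v^3 + 22*v^2 + 10*v + 21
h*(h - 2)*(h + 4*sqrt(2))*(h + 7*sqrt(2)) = h^4 - 2*h^3 + 11*sqrt(2)*h^3 - 22*sqrt(2)*h^2 + 56*h^2 - 112*h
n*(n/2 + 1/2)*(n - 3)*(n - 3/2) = n^4/2 - 7*n^3/4 + 9*n/4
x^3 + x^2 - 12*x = x*(x - 3)*(x + 4)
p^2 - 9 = (p - 3)*(p + 3)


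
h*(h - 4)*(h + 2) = h^3 - 2*h^2 - 8*h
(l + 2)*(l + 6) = l^2 + 8*l + 12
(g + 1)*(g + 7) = g^2 + 8*g + 7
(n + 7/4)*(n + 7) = n^2 + 35*n/4 + 49/4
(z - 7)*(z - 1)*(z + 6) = z^3 - 2*z^2 - 41*z + 42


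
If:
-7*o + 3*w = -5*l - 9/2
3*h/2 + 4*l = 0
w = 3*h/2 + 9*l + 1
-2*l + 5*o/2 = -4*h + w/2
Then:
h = -244/337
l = 183/674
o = 1245/674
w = 1589/674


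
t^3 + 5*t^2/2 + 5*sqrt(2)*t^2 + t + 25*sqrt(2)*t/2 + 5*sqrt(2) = (t + 1/2)*(t + 2)*(t + 5*sqrt(2))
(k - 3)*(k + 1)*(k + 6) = k^3 + 4*k^2 - 15*k - 18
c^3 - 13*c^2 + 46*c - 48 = (c - 8)*(c - 3)*(c - 2)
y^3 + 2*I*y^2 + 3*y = y*(y - I)*(y + 3*I)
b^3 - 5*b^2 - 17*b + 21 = (b - 7)*(b - 1)*(b + 3)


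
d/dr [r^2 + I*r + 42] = 2*r + I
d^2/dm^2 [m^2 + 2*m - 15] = 2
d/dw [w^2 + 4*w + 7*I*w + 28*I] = 2*w + 4 + 7*I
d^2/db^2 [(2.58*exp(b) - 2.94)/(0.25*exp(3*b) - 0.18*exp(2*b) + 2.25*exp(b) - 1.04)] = (0.645*exp(6*b) - 2.00205*exp(5*b) - 4.266108*exp(4*b) + 6.076776*exp(3*b) - 6.20535599999999*exp(2*b) - 6.645078*exp(b) - 4.089072)*exp(b)/(0.015625*exp(9*b) - 0.03375*exp(8*b) + 0.446175*exp(7*b) - 0.808332*exp(6*b) + 4.296375*exp(5*b) - 6.344838*exp(4*b) + 14.729025*exp(3*b) - 16.379064*exp(2*b) + 7.3008*exp(b) - 1.124864)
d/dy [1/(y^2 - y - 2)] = (1 - 2*y)/(-y^2 + y + 2)^2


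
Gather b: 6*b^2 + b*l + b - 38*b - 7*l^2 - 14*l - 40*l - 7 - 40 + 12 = 6*b^2 + b*(l - 37) - 7*l^2 - 54*l - 35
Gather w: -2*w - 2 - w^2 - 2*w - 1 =-w^2 - 4*w - 3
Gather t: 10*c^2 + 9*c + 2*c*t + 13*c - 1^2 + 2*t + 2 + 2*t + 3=10*c^2 + 22*c + t*(2*c + 4) + 4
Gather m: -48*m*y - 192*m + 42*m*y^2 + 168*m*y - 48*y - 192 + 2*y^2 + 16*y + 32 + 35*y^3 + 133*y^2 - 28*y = m*(42*y^2 + 120*y - 192) + 35*y^3 + 135*y^2 - 60*y - 160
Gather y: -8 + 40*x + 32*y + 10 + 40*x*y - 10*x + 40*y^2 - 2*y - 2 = 30*x + 40*y^2 + y*(40*x + 30)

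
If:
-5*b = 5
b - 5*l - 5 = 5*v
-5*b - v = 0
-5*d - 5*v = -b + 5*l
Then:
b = -1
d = 1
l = -31/5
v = 5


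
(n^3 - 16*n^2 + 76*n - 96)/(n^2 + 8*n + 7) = (n^3 - 16*n^2 + 76*n - 96)/(n^2 + 8*n + 7)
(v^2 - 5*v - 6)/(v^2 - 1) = (v - 6)/(v - 1)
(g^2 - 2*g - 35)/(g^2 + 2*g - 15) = (g - 7)/(g - 3)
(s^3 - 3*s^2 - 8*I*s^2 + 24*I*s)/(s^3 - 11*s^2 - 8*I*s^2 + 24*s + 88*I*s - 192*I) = s/(s - 8)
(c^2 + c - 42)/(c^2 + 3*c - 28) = (c - 6)/(c - 4)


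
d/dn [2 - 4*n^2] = -8*n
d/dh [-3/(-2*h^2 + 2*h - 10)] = 3*(1 - 2*h)/(2*(h^2 - h + 5)^2)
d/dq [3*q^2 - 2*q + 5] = 6*q - 2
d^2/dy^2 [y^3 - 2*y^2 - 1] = 6*y - 4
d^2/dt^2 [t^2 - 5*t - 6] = 2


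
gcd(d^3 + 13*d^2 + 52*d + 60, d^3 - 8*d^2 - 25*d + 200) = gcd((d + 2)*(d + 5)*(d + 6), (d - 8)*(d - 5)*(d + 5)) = d + 5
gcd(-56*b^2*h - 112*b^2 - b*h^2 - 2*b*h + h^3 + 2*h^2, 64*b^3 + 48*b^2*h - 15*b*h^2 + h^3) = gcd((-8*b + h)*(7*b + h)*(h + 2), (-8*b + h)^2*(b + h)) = 8*b - h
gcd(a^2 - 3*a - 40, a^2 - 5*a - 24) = a - 8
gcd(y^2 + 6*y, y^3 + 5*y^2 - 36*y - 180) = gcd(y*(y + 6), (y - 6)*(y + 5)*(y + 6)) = y + 6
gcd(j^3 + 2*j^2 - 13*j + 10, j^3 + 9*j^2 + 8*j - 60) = j^2 + 3*j - 10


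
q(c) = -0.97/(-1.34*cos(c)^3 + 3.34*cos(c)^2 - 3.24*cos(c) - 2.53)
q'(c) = -0.97*(-4.02*sin(c)*cos(c)^2 + 6.68*sin(c)*cos(c) - 3.24*sin(c))/(-1.34*cos(c)^3 + 3.34*cos(c)^2 - 3.24*cos(c) - 2.53)^2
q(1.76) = 0.54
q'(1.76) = 1.37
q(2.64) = -0.26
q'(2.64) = 0.40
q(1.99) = 1.71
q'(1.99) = 18.23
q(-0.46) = 0.26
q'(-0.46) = -0.02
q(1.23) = 0.29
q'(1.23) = 0.12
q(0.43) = 0.26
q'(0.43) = 0.01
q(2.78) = -0.21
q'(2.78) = 0.22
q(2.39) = -0.45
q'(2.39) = 1.48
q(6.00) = 0.26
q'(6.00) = -0.01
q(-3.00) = -0.18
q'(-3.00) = -0.07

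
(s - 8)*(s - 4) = s^2 - 12*s + 32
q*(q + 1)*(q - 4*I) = q^3 + q^2 - 4*I*q^2 - 4*I*q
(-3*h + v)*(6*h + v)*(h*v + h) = -18*h^3*v - 18*h^3 + 3*h^2*v^2 + 3*h^2*v + h*v^3 + h*v^2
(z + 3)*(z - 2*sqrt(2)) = z^2 - 2*sqrt(2)*z + 3*z - 6*sqrt(2)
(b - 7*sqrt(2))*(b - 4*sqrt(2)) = b^2 - 11*sqrt(2)*b + 56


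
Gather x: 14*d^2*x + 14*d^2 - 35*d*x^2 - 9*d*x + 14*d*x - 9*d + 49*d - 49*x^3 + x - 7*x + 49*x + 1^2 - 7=14*d^2 - 35*d*x^2 + 40*d - 49*x^3 + x*(14*d^2 + 5*d + 43) - 6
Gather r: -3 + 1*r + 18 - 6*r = 15 - 5*r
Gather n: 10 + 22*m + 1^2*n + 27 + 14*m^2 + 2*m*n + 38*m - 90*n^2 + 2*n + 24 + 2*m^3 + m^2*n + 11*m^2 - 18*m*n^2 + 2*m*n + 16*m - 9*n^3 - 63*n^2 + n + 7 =2*m^3 + 25*m^2 + 76*m - 9*n^3 + n^2*(-18*m - 153) + n*(m^2 + 4*m + 4) + 68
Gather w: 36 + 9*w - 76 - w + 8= 8*w - 32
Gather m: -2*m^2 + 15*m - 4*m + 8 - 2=-2*m^2 + 11*m + 6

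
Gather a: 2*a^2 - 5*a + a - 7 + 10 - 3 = 2*a^2 - 4*a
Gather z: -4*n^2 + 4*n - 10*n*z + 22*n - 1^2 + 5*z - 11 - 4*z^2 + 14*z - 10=-4*n^2 + 26*n - 4*z^2 + z*(19 - 10*n) - 22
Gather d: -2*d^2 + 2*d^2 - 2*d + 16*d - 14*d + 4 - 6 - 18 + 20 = 0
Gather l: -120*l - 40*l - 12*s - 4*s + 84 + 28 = -160*l - 16*s + 112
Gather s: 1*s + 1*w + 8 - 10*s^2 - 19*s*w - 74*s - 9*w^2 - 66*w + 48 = -10*s^2 + s*(-19*w - 73) - 9*w^2 - 65*w + 56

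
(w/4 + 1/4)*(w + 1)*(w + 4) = w^3/4 + 3*w^2/2 + 9*w/4 + 1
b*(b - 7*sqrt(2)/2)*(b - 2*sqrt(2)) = b^3 - 11*sqrt(2)*b^2/2 + 14*b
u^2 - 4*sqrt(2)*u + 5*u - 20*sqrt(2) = (u + 5)*(u - 4*sqrt(2))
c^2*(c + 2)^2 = c^4 + 4*c^3 + 4*c^2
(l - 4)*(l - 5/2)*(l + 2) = l^3 - 9*l^2/2 - 3*l + 20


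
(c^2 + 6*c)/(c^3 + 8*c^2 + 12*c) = 1/(c + 2)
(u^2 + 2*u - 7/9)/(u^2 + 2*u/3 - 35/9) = (3*u - 1)/(3*u - 5)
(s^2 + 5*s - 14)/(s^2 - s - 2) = (s + 7)/(s + 1)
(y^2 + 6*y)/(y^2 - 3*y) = (y + 6)/(y - 3)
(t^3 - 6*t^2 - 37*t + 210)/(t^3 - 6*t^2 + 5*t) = (t^2 - t - 42)/(t*(t - 1))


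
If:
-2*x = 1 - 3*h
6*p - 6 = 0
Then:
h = 2*x/3 + 1/3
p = 1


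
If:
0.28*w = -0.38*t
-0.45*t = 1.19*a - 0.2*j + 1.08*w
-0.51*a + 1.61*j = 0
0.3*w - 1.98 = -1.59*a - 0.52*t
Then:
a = 1.15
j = 0.37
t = 1.28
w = -1.74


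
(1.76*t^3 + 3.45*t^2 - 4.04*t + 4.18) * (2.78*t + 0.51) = 4.8928*t^4 + 10.4886*t^3 - 9.4717*t^2 + 9.56*t + 2.1318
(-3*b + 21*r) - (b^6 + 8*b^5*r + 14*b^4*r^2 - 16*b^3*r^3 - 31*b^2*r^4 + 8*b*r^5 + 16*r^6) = -b^6 - 8*b^5*r - 14*b^4*r^2 + 16*b^3*r^3 + 31*b^2*r^4 - 8*b*r^5 - 3*b - 16*r^6 + 21*r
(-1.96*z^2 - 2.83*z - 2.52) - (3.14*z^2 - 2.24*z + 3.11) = -5.1*z^2 - 0.59*z - 5.63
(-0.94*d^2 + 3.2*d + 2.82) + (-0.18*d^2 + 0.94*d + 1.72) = -1.12*d^2 + 4.14*d + 4.54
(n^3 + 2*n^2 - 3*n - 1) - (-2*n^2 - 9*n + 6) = n^3 + 4*n^2 + 6*n - 7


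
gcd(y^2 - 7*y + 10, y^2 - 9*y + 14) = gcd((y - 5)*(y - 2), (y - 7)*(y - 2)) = y - 2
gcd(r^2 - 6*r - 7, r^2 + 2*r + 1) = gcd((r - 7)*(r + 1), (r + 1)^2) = r + 1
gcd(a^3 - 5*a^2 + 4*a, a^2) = a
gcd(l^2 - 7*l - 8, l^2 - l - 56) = l - 8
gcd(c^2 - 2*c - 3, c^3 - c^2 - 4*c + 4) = 1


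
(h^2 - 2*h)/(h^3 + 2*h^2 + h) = (h - 2)/(h^2 + 2*h + 1)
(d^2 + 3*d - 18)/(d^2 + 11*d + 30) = (d - 3)/(d + 5)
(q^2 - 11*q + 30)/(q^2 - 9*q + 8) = (q^2 - 11*q + 30)/(q^2 - 9*q + 8)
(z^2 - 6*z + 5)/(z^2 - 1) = (z - 5)/(z + 1)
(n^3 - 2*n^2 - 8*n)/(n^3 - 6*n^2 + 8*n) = (n + 2)/(n - 2)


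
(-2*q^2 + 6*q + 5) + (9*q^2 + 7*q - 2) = 7*q^2 + 13*q + 3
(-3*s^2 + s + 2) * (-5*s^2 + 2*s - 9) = 15*s^4 - 11*s^3 + 19*s^2 - 5*s - 18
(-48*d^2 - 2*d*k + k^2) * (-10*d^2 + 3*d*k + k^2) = 480*d^4 - 124*d^3*k - 64*d^2*k^2 + d*k^3 + k^4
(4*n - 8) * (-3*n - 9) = -12*n^2 - 12*n + 72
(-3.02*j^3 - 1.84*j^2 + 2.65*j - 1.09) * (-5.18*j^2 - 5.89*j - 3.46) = 15.6436*j^5 + 27.319*j^4 + 7.5598*j^3 - 3.5959*j^2 - 2.7489*j + 3.7714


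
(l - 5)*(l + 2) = l^2 - 3*l - 10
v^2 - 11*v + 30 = (v - 6)*(v - 5)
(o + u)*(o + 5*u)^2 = o^3 + 11*o^2*u + 35*o*u^2 + 25*u^3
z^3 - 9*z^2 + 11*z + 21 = (z - 7)*(z - 3)*(z + 1)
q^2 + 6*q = q*(q + 6)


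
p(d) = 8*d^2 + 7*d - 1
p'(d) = 16*d + 7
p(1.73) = 35.05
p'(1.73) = 34.68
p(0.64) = 6.76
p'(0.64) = 17.24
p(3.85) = 144.53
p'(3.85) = 68.60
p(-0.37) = -2.49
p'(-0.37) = 1.08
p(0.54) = 5.11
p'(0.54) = 15.64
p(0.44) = 3.63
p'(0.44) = 14.04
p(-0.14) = -1.82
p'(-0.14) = 4.76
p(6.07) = 336.25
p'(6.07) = 104.12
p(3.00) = 92.00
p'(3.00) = 55.00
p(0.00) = -1.00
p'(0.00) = 7.00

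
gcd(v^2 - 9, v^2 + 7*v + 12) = v + 3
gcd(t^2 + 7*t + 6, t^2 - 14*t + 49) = 1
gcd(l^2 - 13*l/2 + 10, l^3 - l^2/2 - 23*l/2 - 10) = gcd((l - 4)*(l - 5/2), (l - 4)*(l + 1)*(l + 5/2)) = l - 4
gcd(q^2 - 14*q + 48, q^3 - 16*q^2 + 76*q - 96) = q^2 - 14*q + 48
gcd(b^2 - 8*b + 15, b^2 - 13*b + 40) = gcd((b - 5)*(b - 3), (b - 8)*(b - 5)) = b - 5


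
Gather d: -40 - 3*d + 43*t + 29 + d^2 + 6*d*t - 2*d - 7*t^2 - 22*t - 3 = d^2 + d*(6*t - 5) - 7*t^2 + 21*t - 14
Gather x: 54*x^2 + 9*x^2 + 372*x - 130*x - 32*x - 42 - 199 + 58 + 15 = 63*x^2 + 210*x - 168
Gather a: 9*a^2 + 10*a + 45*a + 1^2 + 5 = 9*a^2 + 55*a + 6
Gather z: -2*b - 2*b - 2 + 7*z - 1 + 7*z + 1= -4*b + 14*z - 2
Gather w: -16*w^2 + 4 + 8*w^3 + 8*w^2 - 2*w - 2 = 8*w^3 - 8*w^2 - 2*w + 2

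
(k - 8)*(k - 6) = k^2 - 14*k + 48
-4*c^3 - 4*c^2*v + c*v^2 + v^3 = (-2*c + v)*(c + v)*(2*c + v)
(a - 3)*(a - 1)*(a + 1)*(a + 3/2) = a^4 - 3*a^3/2 - 11*a^2/2 + 3*a/2 + 9/2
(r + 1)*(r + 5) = r^2 + 6*r + 5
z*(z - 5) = z^2 - 5*z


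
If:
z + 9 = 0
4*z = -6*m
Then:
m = 6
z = -9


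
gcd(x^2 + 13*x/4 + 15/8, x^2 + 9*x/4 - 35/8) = 1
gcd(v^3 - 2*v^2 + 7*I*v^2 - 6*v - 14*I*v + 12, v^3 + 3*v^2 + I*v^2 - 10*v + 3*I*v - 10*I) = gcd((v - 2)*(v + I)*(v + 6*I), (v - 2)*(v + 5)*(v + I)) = v^2 + v*(-2 + I) - 2*I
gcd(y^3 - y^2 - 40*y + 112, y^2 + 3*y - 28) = y^2 + 3*y - 28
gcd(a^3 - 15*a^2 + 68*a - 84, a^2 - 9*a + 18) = a - 6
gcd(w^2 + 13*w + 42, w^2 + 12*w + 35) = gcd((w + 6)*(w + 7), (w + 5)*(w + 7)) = w + 7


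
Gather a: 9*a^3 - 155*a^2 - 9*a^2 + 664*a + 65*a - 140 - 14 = 9*a^3 - 164*a^2 + 729*a - 154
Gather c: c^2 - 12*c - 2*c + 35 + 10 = c^2 - 14*c + 45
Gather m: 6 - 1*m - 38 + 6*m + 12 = 5*m - 20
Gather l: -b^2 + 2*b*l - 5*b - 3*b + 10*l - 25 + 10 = -b^2 - 8*b + l*(2*b + 10) - 15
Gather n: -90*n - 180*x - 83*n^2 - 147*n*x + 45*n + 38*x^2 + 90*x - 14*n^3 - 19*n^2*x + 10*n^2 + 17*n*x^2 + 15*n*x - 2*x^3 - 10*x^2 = -14*n^3 + n^2*(-19*x - 73) + n*(17*x^2 - 132*x - 45) - 2*x^3 + 28*x^2 - 90*x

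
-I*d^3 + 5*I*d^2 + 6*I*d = d*(d - 6)*(-I*d - I)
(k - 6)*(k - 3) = k^2 - 9*k + 18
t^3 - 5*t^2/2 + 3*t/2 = t*(t - 3/2)*(t - 1)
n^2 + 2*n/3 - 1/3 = (n - 1/3)*(n + 1)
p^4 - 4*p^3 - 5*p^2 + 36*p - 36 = (p - 3)*(p - 2)^2*(p + 3)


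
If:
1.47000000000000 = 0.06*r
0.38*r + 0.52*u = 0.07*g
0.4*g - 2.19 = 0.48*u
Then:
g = -19.09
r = 24.50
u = -20.47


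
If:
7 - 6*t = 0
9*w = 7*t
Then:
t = 7/6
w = 49/54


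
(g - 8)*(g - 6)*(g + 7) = g^3 - 7*g^2 - 50*g + 336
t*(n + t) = n*t + t^2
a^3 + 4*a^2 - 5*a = a*(a - 1)*(a + 5)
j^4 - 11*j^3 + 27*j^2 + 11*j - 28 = (j - 7)*(j - 4)*(j - 1)*(j + 1)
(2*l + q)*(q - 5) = 2*l*q - 10*l + q^2 - 5*q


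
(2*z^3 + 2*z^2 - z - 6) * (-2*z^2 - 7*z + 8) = -4*z^5 - 18*z^4 + 4*z^3 + 35*z^2 + 34*z - 48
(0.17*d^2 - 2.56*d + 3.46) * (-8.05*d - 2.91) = -1.3685*d^3 + 20.1133*d^2 - 20.4034*d - 10.0686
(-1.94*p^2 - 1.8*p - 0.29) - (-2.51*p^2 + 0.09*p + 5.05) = 0.57*p^2 - 1.89*p - 5.34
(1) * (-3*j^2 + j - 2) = -3*j^2 + j - 2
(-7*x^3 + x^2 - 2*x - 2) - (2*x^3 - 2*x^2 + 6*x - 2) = -9*x^3 + 3*x^2 - 8*x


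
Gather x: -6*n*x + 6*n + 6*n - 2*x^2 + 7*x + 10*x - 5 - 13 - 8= 12*n - 2*x^2 + x*(17 - 6*n) - 26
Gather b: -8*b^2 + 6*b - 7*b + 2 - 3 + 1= -8*b^2 - b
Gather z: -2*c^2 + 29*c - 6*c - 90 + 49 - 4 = -2*c^2 + 23*c - 45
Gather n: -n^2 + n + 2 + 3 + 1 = -n^2 + n + 6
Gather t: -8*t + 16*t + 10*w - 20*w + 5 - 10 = 8*t - 10*w - 5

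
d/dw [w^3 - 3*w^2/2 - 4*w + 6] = 3*w^2 - 3*w - 4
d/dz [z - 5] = 1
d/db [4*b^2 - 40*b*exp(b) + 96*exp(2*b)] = -40*b*exp(b) + 8*b + 192*exp(2*b) - 40*exp(b)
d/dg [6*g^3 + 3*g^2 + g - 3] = 18*g^2 + 6*g + 1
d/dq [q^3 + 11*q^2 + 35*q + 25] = 3*q^2 + 22*q + 35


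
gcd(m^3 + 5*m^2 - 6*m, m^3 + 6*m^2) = m^2 + 6*m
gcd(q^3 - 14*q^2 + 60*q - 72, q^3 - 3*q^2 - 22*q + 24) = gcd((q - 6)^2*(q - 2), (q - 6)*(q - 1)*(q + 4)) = q - 6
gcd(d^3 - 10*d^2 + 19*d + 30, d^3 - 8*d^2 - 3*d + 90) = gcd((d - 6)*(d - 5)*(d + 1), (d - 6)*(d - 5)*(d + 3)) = d^2 - 11*d + 30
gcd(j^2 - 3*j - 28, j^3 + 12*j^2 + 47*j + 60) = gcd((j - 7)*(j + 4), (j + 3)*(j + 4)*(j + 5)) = j + 4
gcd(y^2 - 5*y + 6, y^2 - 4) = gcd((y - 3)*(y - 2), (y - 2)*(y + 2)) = y - 2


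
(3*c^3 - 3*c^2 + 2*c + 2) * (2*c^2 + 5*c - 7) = 6*c^5 + 9*c^4 - 32*c^3 + 35*c^2 - 4*c - 14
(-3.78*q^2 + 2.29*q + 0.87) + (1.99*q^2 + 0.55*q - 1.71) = -1.79*q^2 + 2.84*q - 0.84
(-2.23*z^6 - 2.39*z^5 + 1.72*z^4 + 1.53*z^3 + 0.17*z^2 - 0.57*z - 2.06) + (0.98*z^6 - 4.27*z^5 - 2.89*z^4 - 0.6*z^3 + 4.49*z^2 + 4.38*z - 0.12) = -1.25*z^6 - 6.66*z^5 - 1.17*z^4 + 0.93*z^3 + 4.66*z^2 + 3.81*z - 2.18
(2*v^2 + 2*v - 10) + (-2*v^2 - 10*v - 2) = -8*v - 12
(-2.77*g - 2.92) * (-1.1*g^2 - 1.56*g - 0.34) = 3.047*g^3 + 7.5332*g^2 + 5.497*g + 0.9928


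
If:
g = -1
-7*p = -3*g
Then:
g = -1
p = -3/7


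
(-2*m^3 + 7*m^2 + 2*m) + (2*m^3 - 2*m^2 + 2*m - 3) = 5*m^2 + 4*m - 3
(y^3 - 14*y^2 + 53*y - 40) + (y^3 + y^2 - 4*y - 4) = 2*y^3 - 13*y^2 + 49*y - 44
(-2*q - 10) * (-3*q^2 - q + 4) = 6*q^3 + 32*q^2 + 2*q - 40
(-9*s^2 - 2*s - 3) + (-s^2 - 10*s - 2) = -10*s^2 - 12*s - 5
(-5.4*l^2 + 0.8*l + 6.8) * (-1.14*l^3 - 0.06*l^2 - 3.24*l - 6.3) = 6.156*l^5 - 0.588*l^4 + 9.696*l^3 + 31.02*l^2 - 27.072*l - 42.84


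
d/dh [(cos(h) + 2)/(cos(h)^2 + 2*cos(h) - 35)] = (cos(h)^2 + 4*cos(h) + 39)*sin(h)/(cos(h)^2 + 2*cos(h) - 35)^2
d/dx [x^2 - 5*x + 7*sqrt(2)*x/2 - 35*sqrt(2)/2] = 2*x - 5 + 7*sqrt(2)/2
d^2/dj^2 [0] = 0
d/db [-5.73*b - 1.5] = -5.73000000000000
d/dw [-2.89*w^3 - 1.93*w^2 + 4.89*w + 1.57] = -8.67*w^2 - 3.86*w + 4.89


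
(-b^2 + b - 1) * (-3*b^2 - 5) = 3*b^4 - 3*b^3 + 8*b^2 - 5*b + 5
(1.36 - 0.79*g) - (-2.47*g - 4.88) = 1.68*g + 6.24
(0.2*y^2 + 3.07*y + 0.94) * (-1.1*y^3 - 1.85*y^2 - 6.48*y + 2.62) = -0.22*y^5 - 3.747*y^4 - 8.0095*y^3 - 21.1086*y^2 + 1.9522*y + 2.4628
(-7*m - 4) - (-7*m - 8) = 4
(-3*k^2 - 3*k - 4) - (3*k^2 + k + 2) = -6*k^2 - 4*k - 6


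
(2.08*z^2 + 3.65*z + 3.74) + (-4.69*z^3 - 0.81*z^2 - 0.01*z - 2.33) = -4.69*z^3 + 1.27*z^2 + 3.64*z + 1.41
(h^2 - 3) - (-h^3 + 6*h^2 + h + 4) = h^3 - 5*h^2 - h - 7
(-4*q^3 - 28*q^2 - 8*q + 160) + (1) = -4*q^3 - 28*q^2 - 8*q + 161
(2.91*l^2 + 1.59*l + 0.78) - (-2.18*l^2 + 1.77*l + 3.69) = 5.09*l^2 - 0.18*l - 2.91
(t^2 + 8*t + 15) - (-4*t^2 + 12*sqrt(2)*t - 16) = 5*t^2 - 12*sqrt(2)*t + 8*t + 31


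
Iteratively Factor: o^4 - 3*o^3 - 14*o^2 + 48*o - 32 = (o - 4)*(o^3 + o^2 - 10*o + 8) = (o - 4)*(o - 1)*(o^2 + 2*o - 8) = (o - 4)*(o - 1)*(o + 4)*(o - 2)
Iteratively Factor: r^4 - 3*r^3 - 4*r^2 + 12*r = (r)*(r^3 - 3*r^2 - 4*r + 12) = r*(r - 2)*(r^2 - r - 6) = r*(r - 2)*(r + 2)*(r - 3)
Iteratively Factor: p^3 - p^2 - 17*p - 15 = (p - 5)*(p^2 + 4*p + 3) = (p - 5)*(p + 1)*(p + 3)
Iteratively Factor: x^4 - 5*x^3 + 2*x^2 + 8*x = (x + 1)*(x^3 - 6*x^2 + 8*x) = (x - 2)*(x + 1)*(x^2 - 4*x) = (x - 4)*(x - 2)*(x + 1)*(x)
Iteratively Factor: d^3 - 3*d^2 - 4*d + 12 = (d - 3)*(d^2 - 4) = (d - 3)*(d + 2)*(d - 2)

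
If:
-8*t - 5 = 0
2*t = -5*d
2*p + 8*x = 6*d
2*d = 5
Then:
No Solution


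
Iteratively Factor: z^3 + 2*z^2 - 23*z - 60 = (z - 5)*(z^2 + 7*z + 12) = (z - 5)*(z + 3)*(z + 4)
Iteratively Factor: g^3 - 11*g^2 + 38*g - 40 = (g - 4)*(g^2 - 7*g + 10) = (g - 4)*(g - 2)*(g - 5)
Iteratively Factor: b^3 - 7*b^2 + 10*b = (b - 2)*(b^2 - 5*b) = b*(b - 2)*(b - 5)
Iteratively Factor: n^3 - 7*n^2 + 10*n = (n)*(n^2 - 7*n + 10) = n*(n - 5)*(n - 2)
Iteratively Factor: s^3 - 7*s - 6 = (s + 1)*(s^2 - s - 6) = (s + 1)*(s + 2)*(s - 3)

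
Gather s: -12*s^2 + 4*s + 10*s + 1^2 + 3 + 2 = -12*s^2 + 14*s + 6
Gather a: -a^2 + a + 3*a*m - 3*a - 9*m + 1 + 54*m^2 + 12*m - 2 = -a^2 + a*(3*m - 2) + 54*m^2 + 3*m - 1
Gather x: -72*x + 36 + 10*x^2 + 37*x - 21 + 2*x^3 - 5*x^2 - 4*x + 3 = 2*x^3 + 5*x^2 - 39*x + 18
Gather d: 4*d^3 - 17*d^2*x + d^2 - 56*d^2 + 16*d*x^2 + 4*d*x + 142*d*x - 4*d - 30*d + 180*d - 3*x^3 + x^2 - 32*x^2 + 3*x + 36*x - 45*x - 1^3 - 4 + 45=4*d^3 + d^2*(-17*x - 55) + d*(16*x^2 + 146*x + 146) - 3*x^3 - 31*x^2 - 6*x + 40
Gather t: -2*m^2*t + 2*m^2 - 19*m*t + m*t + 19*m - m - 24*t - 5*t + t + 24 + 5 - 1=2*m^2 + 18*m + t*(-2*m^2 - 18*m - 28) + 28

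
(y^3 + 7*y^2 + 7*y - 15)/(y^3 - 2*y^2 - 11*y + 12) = (y + 5)/(y - 4)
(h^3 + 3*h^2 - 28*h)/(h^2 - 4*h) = h + 7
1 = 1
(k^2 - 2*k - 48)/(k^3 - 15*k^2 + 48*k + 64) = (k + 6)/(k^2 - 7*k - 8)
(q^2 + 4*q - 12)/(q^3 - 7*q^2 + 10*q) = (q + 6)/(q*(q - 5))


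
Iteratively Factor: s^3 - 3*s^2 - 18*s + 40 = (s - 2)*(s^2 - s - 20) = (s - 2)*(s + 4)*(s - 5)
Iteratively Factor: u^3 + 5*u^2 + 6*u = (u)*(u^2 + 5*u + 6) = u*(u + 3)*(u + 2)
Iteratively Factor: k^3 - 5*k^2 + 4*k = (k)*(k^2 - 5*k + 4) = k*(k - 1)*(k - 4)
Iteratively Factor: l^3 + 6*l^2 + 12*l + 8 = (l + 2)*(l^2 + 4*l + 4) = (l + 2)^2*(l + 2)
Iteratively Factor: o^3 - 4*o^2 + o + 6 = (o - 3)*(o^2 - o - 2) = (o - 3)*(o - 2)*(o + 1)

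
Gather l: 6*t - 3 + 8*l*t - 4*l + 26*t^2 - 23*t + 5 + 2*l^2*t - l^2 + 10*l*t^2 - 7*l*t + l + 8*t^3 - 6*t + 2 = l^2*(2*t - 1) + l*(10*t^2 + t - 3) + 8*t^3 + 26*t^2 - 23*t + 4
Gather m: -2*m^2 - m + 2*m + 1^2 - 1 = -2*m^2 + m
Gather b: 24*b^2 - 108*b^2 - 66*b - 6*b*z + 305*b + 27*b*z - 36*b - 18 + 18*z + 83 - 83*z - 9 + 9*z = -84*b^2 + b*(21*z + 203) - 56*z + 56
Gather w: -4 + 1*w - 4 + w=2*w - 8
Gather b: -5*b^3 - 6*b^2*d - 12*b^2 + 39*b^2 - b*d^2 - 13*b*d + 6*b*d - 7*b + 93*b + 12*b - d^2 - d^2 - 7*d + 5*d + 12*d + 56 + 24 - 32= -5*b^3 + b^2*(27 - 6*d) + b*(-d^2 - 7*d + 98) - 2*d^2 + 10*d + 48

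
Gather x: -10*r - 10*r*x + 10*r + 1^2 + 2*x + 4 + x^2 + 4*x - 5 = x^2 + x*(6 - 10*r)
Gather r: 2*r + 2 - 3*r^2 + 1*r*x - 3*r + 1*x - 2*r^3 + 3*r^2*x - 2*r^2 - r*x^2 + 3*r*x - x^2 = -2*r^3 + r^2*(3*x - 5) + r*(-x^2 + 4*x - 1) - x^2 + x + 2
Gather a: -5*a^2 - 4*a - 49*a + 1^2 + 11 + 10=-5*a^2 - 53*a + 22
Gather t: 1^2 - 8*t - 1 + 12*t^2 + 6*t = 12*t^2 - 2*t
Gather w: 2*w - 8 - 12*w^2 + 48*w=-12*w^2 + 50*w - 8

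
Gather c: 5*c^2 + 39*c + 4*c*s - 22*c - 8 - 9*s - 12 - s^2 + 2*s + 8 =5*c^2 + c*(4*s + 17) - s^2 - 7*s - 12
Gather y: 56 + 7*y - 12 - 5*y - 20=2*y + 24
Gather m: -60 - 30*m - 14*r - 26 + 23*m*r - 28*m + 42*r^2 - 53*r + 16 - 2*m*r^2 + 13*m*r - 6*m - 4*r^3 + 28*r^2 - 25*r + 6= m*(-2*r^2 + 36*r - 64) - 4*r^3 + 70*r^2 - 92*r - 64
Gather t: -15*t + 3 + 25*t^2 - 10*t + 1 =25*t^2 - 25*t + 4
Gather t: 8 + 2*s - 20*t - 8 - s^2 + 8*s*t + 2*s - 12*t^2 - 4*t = -s^2 + 4*s - 12*t^2 + t*(8*s - 24)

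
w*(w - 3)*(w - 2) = w^3 - 5*w^2 + 6*w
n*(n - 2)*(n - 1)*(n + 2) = n^4 - n^3 - 4*n^2 + 4*n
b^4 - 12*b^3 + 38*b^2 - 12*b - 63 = (b - 7)*(b - 3)^2*(b + 1)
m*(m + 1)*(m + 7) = m^3 + 8*m^2 + 7*m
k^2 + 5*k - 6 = (k - 1)*(k + 6)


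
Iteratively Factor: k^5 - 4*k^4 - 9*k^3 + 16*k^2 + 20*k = (k - 5)*(k^4 + k^3 - 4*k^2 - 4*k) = (k - 5)*(k + 2)*(k^3 - k^2 - 2*k) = (k - 5)*(k - 2)*(k + 2)*(k^2 + k) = (k - 5)*(k - 2)*(k + 1)*(k + 2)*(k)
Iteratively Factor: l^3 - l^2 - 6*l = (l)*(l^2 - l - 6) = l*(l - 3)*(l + 2)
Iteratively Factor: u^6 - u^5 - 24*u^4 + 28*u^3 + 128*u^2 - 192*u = (u)*(u^5 - u^4 - 24*u^3 + 28*u^2 + 128*u - 192) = u*(u - 4)*(u^4 + 3*u^3 - 12*u^2 - 20*u + 48) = u*(u - 4)*(u + 4)*(u^3 - u^2 - 8*u + 12) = u*(u - 4)*(u - 2)*(u + 4)*(u^2 + u - 6) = u*(u - 4)*(u - 2)^2*(u + 4)*(u + 3)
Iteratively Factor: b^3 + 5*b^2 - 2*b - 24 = (b - 2)*(b^2 + 7*b + 12) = (b - 2)*(b + 4)*(b + 3)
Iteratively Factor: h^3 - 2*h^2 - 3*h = (h)*(h^2 - 2*h - 3) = h*(h - 3)*(h + 1)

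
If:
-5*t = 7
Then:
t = -7/5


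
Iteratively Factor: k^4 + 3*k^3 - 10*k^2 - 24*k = (k + 4)*(k^3 - k^2 - 6*k) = (k - 3)*(k + 4)*(k^2 + 2*k) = k*(k - 3)*(k + 4)*(k + 2)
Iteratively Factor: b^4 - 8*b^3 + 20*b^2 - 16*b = (b - 4)*(b^3 - 4*b^2 + 4*b) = b*(b - 4)*(b^2 - 4*b + 4) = b*(b - 4)*(b - 2)*(b - 2)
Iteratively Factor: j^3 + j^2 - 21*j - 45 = (j + 3)*(j^2 - 2*j - 15) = (j - 5)*(j + 3)*(j + 3)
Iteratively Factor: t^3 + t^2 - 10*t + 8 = (t - 1)*(t^2 + 2*t - 8) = (t - 2)*(t - 1)*(t + 4)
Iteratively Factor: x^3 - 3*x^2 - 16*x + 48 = (x - 4)*(x^2 + x - 12) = (x - 4)*(x - 3)*(x + 4)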